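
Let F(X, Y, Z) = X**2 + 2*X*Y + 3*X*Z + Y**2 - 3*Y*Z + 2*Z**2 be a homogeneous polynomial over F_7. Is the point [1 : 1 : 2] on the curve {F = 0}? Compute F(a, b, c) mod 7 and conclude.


F(1,1,2) ≡ 5 (mod 7); P is NOT on the curve.

Evaluate F(1, 1, 2) term-by-term (mod 7).
  X**2 ↦ 1·1·1·1 = 1
  2*X*Y ↦ 2·1·1·1 = 2
  3*X*Z ↦ 3·1·1·2 = 6
  Y**2 ↦ 1·1·1·1 = 1
  -3*Y*Z ↦ -3·1·1·2 = -6
  2*Z**2 ↦ 2·1·1·4 = 8
Sum: F(1, 1, 2) = (1) + (2) + (6) + (1) + (-6) + (8) = 12.
Reducing mod 7: 12 ≡ 5 (mod 7).
Since F(a, b, c) ≡ 5 ≠ 0 (mod 7), P does NOT lie on the curve.


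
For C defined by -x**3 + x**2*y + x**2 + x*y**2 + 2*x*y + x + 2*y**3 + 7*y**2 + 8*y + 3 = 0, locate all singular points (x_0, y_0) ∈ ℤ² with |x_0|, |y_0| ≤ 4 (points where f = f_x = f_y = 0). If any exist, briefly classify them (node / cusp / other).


Singular points: {(0, -1)}; classification: cusp.

Compute partial derivatives:
  f_x = -3*x**2 + 2*x*y + 2*x + y**2 + 2*y + 1.
  f_y = x**2 + 2*x*y + 2*x + 6*y**2 + 14*y + 8.
Scan x_0 ∈ {−4, ..., 4}. For each x_0, f_y(x_0, y) is a polynomial in y; find its integer roots y ∈ {−4, ..., 4}, then test f_x and f at those candidates.
  x = -4: f_y(-4, y) = 6*y**2 + 6*y + 16; no integer root y with |y| ≤ 4.
  x = -3: f_y(-3, y) = 6*y**2 + 8*y + 11; no integer root y with |y| ≤ 4.
  x = -2: f_y(-2, y) = 6*y**2 + 10*y + 8; no integer root y with |y| ≤ 4.
  x = -1: f_y(-1, y) = 6*y**2 + 12*y + 7; no integer root y with |y| ≤ 4.
  x = 0: f_y(0, y) = 6*y**2 + 14*y + 8; vanishes at y ∈ {-1}. (0, -1): f_x = 0, f = 0 — SINGULAR.
  x = 1: f_y(1, y) = 6*y**2 + 16*y + 11; no integer root y with |y| ≤ 4.
  x = 2: f_y(2, y) = 6*y**2 + 18*y + 16; no integer root y with |y| ≤ 4.
  x = 3: f_y(3, y) = 6*y**2 + 20*y + 23; no integer root y with |y| ≤ 4.
  x = 4: f_y(4, y) = 6*y**2 + 22*y + 32; no integer root y with |y| ≤ 4.
Only singular point on the grid: (0, -1).
Classify: substitute x = 0 + u, y = -1 + v and expand: f = -u**3 + u**2*v + u*v**2 + 2*v**3 + v**2.
No constant or linear terms (consistent with a singular point). Quadratic part: v**2. Cubic part: -u**3 + u**2*v + u*v**2 + 2*v**3.
The quadratic part v**2 is a perfect square, so there is a single (double) tangent line v = 0, i.e. y = -1. Restricting the cubic part to that line (v = 0) leaves -u**3 ≠ 0, so f is not divisible by v and the branch is v² ≈ u**3 to lowest order — this is a cusp.
Classification: cusp.


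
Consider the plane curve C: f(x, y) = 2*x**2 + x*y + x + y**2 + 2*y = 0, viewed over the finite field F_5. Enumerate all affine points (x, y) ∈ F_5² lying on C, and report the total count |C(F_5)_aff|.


Affine F_5-points: {(0, 0), (0, 3), (2, 0), (2, 1), (3, 2), (3, 3)}; count = 6.

For each of the 25 pairs (x, y) ∈ F_5², evaluate f(x, y) mod 5. Record the zeros.
  x = 0: [0↦0, 1↦3, 2↦3, 3↦0, 4↦4]  zeros at y ∈ {0, 3}
  x = 1: [0↦3, 1↦2, 2↦3, 3↦1, 4↦1]  zeros at y ∈ ∅
  x = 2: [0↦0, 1↦0, 2↦2, 3↦1, 4↦2]  zeros at y ∈ {0, 1}
  x = 3: [0↦1, 1↦2, 2↦0, 3↦0, 4↦2]  zeros at y ∈ {2, 3}
  x = 4: [0↦1, 1↦3, 2↦2, 3↦3, 4↦1]  zeros at y ∈ ∅
Collecting zeros: affine points = {(0, 0), (0, 3), (2, 0), (2, 1), (3, 2), (3, 3)}.
Total count |C(F_5)_aff| = 6.


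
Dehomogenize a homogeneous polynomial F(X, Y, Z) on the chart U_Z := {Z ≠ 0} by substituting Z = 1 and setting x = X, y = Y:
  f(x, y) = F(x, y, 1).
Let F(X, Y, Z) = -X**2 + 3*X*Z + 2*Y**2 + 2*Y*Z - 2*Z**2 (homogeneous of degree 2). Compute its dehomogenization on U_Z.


f(x, y) = -x**2 + 3*x + 2*y**2 + 2*y - 2

On U_Z we set Z = 1. Each monomial c·X^i·Y^j·Z^k in F becomes c·x^i·y^j·1^k = c·x^i·y^j.
Substituting Z = 1: F(X, Y, 1) = -x**2 + 3*x + 2*y**2 + 2*y - 2.
Note: deg(f) ≤ deg(F) = 2; strict inequality happens when F is divisible by Z (lost terms).


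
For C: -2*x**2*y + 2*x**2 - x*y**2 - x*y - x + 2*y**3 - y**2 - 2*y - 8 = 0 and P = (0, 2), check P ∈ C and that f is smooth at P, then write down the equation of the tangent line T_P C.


Tangent line at P: -7*x + 18*y - 36 = 0.

Step 1: f(0, 2) = 0, so P lies on C.
Step 2: partial derivatives
  f_x(x, y) = -4*x*y + 4*x - y**2 - y - 1, f_y(x, y) = -2*x**2 - 2*x*y - x + 6*y**2 - 2*y - 2.
  f_x(P) = -7, f_y(P) = 18 (gradient nonzero, so P is smooth).
Step 3: tangent line at P: -7·(x − 0) + 18·(y − 2) = 0.
Expanding: -7*x + 18*y - 36 = 0.


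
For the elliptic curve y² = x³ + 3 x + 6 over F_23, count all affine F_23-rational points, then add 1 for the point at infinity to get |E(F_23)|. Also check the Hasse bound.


Affine points = {(0, 11), (0, 12), (4, 6), (4, 17), (5, 10), (5, 13), (7, 5), (7, 18), (8, 6), (8, 17), (9, 7), (9, 16), (10, 1), (10, 22), (11, 6), (11, 17), (14, 3), (14, 20), (17, 5), (17, 18), (18, 2), (18, 21), (20, 4), (20, 19), (22, 5), (22, 18)}; affine count = 26; |E(F_23)| = 27.

Discriminant check: Δ ∝ 4a³ + 27b² = 4·3³ + 27·6² = 4·27 + 27·36 ≡ 22 (mod 23). Nonzero ⇒ E is nonsingular.
For each x ∈ F_23, compute rhs = x³ + 3·x + 6 mod 23, then count y ∈ F_23 with y² ≡ rhs.
  x = 0: rhs = 6, matching y values: 11, 12 (2 points).
  x = 1: rhs = 10, matching y values: none (0 points).
  x = 2: rhs = 20, matching y values: none (0 points).
  x = 3: rhs = 19, matching y values: none (0 points).
  x = 4: rhs = 13, matching y values: 6, 17 (2 points).
  x = 5: rhs = 8, matching y values: 10, 13 (2 points).
  x = 6: rhs = 10, matching y values: none (0 points).
  x = 7: rhs = 2, matching y values: 5, 18 (2 points).
  x = 8: rhs = 13, matching y values: 6, 17 (2 points).
  x = 9: rhs = 3, matching y values: 7, 16 (2 points).
  x = 10: rhs = 1, matching y values: 1, 22 (2 points).
  x = 11: rhs = 13, matching y values: 6, 17 (2 points).
  x = 12: rhs = 22, matching y values: none (0 points).
  x = 13: rhs = 11, matching y values: none (0 points).
  x = 14: rhs = 9, matching y values: 3, 20 (2 points).
  x = 15: rhs = 22, matching y values: none (0 points).
  x = 16: rhs = 10, matching y values: none (0 points).
  x = 17: rhs = 2, matching y values: 5, 18 (2 points).
  x = 18: rhs = 4, matching y values: 2, 21 (2 points).
  x = 19: rhs = 22, matching y values: none (0 points).
  x = 20: rhs = 16, matching y values: 4, 19 (2 points).
  x = 21: rhs = 15, matching y values: none (0 points).
  x = 22: rhs = 2, matching y values: 5, 18 (2 points).
Total affine count: 26.
Full point count |E(F_23)| = 26 + 1 = 27.
Hasse bound: |27 − (23+1)| = |3| = 3 ≤ 2√23 ≈ 9.5917 ✓.


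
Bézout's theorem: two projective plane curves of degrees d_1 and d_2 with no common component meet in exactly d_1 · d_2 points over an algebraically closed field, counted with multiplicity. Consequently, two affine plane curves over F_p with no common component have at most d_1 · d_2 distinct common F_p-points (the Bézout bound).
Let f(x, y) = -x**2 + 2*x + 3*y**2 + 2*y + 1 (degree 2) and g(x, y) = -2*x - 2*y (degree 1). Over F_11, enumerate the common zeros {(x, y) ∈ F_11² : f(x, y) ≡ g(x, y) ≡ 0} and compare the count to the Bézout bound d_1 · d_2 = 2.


Common zeros: {(4, 7), (7, 4)}; count = 2; Bézout bound = 2.

deg(f) = 2, deg(g) = 1, so Bézout bound = 2.
Scan x ∈ F_11. For each x, list the y ∈ F_11 with f(x, y) ≡ 0 and those with g(x, y) ≡ 0 (mod 11); the common zeros in that column are the intersection.
  x = 0: f ≡ 0 at y ∈ {6, 8}; g ≡ 0 at y ∈ {0}; common: ∅.
  x = 1: f ≡ 0 at y ∈ ∅; g ≡ 0 at y ∈ {10}; common: ∅.
  x = 2: f ≡ 0 at y ∈ {6, 8}; g ≡ 0 at y ∈ {9}; common: ∅.
  x = 3: f ≡ 0 at y ∈ ∅; g ≡ 0 at y ∈ {8}; common: ∅.
  x = 4: f ≡ 0 at y ∈ {7}; g ≡ 0 at y ∈ {7}; common: {7}.
  x = 5: f ≡ 0 at y ∈ ∅; g ≡ 0 at y ∈ {6}; common: ∅.
  x = 6: f ≡ 0 at y ∈ {4, 10}; g ≡ 0 at y ∈ {5}; common: ∅.
  x = 7: f ≡ 0 at y ∈ {4, 10}; g ≡ 0 at y ∈ {4}; common: {4}.
  x = 8: f ≡ 0 at y ∈ ∅; g ≡ 0 at y ∈ {3}; common: ∅.
  x = 9: f ≡ 0 at y ∈ {7}; g ≡ 0 at y ∈ {2}; common: ∅.
  x = 10: f ≡ 0 at y ∈ ∅; g ≡ 0 at y ∈ {1}; common: ∅.
Collecting: common zeros = {(4, 7), (7, 4)}, so the count is 2.
Comparison with the Bézout bound: 2 ≤ 2 = deg(f)·deg(g), as expected for curves with no common component (the bound is attained).


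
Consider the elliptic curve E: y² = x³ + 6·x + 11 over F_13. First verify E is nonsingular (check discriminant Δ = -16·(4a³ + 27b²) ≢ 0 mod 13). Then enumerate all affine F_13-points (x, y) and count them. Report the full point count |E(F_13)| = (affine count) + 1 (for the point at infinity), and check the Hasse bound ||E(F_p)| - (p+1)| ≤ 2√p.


Affine points = {(3, 2), (3, 11), (5, 6), (5, 7), (6, 4), (6, 9), (8, 5), (8, 8), (9, 1), (9, 12), (11, 2), (11, 11), (12, 2), (12, 11)}; affine count = 14; |E(F_13)| = 15.

Discriminant check: Δ ∝ 4a³ + 27b² = 4·6³ + 27·11² = 4·216 + 27·121 ≡ 10 (mod 13). Nonzero ⇒ E is nonsingular.
For each x ∈ F_13, compute rhs = x³ + 6·x + 11 mod 13, then count y ∈ F_13 with y² ≡ rhs.
  x = 0: rhs = 11, matching y values: none (0 points).
  x = 1: rhs = 5, matching y values: none (0 points).
  x = 2: rhs = 5, matching y values: none (0 points).
  x = 3: rhs = 4, matching y values: 2, 11 (2 points).
  x = 4: rhs = 8, matching y values: none (0 points).
  x = 5: rhs = 10, matching y values: 6, 7 (2 points).
  x = 6: rhs = 3, matching y values: 4, 9 (2 points).
  x = 7: rhs = 6, matching y values: none (0 points).
  x = 8: rhs = 12, matching y values: 5, 8 (2 points).
  x = 9: rhs = 1, matching y values: 1, 12 (2 points).
  x = 10: rhs = 5, matching y values: none (0 points).
  x = 11: rhs = 4, matching y values: 2, 11 (2 points).
  x = 12: rhs = 4, matching y values: 2, 11 (2 points).
Total affine count: 14.
Full point count |E(F_13)| = 14 + 1 = 15.
Hasse bound: |15 − (13+1)| = |1| = 1 ≤ 2√13 ≈ 7.2111 ✓.


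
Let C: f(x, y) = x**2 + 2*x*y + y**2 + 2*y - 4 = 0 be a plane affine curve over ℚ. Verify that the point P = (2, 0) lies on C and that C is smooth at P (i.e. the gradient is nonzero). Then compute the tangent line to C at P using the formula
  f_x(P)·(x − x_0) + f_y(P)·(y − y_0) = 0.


Tangent line at P: 4*x + 6*y - 8 = 0.

Step 1: f(2, 0) = 0, so P lies on C.
Step 2: partial derivatives
  f_x(x, y) = 2*x + 2*y, f_y(x, y) = 2*x + 2*y + 2.
  f_x(P) = 4, f_y(P) = 6 (gradient nonzero, so P is smooth).
Step 3: tangent line at P: 4·(x − 2) + 6·(y − 0) = 0.
Expanding: 4*x + 6*y - 8 = 0.


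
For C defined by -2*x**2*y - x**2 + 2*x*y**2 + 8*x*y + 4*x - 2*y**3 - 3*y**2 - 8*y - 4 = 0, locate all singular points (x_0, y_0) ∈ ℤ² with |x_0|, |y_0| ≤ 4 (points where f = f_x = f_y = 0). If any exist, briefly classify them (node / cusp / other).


Singular points: {(2, 0)}; classification: node.

Compute partial derivatives:
  f_x = -4*x*y - 2*x + 2*y**2 + 8*y + 4.
  f_y = -2*x**2 + 4*x*y + 8*x - 6*y**2 - 6*y - 8.
Scan x_0 ∈ {−4, ..., 4}. For each x_0, f_y(x_0, y) is a polynomial in y; find its integer roots y ∈ {−4, ..., 4}, then test f_x and f at those candidates.
  x = -4: f_y(-4, y) = -6*y**2 - 22*y - 72; no integer root y with |y| ≤ 4.
  x = -3: f_y(-3, y) = -6*y**2 - 18*y - 50; no integer root y with |y| ≤ 4.
  x = -2: f_y(-2, y) = -6*y**2 - 14*y - 32; no integer root y with |y| ≤ 4.
  x = -1: f_y(-1, y) = -6*y**2 - 10*y - 18; no integer root y with |y| ≤ 4.
  x = 0: f_y(0, y) = -6*y**2 - 6*y - 8; no integer root y with |y| ≤ 4.
  x = 1: f_y(1, y) = -6*y**2 - 2*y - 2; no integer root y with |y| ≤ 4.
  x = 2: f_y(2, y) = -6*y**2 + 2*y; vanishes at y ∈ {0}. (2, 0): f_x = 0, f = 0 — SINGULAR.
  x = 3: f_y(3, y) = -6*y**2 + 6*y - 2; no integer root y with |y| ≤ 4.
  x = 4: f_y(4, y) = -6*y**2 + 10*y - 8; no integer root y with |y| ≤ 4.
Only singular point on the grid: (2, 0).
Classify: substitute x = 2 + u, y = 0 + v and expand: f = -2*u**2*v - u**2 + 2*u*v**2 - 2*v**3 + v**2.
No constant or linear terms (consistent with a singular point). Quadratic part: -u**2 + v**2. Cubic part: -2*u**2*v + 2*u*v**2 - 2*v**3.
The quadratic part v**2 - u**2 = (v − u)(v + u) splits into two distinct linear factors, so there are two distinct tangent lines y − 0 = ±(x − 2) — this is a node (ordinary double point).
Classification: node.


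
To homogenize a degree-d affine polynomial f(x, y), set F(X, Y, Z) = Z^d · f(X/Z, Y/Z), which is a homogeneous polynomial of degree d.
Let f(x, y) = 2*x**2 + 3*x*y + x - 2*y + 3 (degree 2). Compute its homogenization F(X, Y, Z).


F(X, Y, Z) = 2*X**2 + 3*X*Y + X*Z - 2*Y*Z + 3*Z**2

deg(f) = 2.
Substitute x = X/Z, y = Y/Z into f, then multiply by Z^2.
  monomial 2·x^2·y^0 ↦ 2·X^2·Y^0·Z^0.
  monomial 3·x^1·y^1 ↦ 3·X^1·Y^1·Z^0.
  monomial 1·x^1·y^0 ↦ 1·X^1·Y^0·Z^1.
  monomial -2·x^0·y^1 ↦ -2·X^0·Y^1·Z^1.
  monomial 3·x^0·y^0 ↦ 3·X^0·Y^0·Z^2.
Collecting: F(X, Y, Z) = 2*X**2 + 3*X*Y + X*Z - 2*Y*Z + 3*Z**2.


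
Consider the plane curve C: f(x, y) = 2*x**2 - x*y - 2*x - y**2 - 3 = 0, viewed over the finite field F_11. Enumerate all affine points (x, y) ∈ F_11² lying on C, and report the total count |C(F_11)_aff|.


Affine F_11-points: {(1, 5), (3, 9), (3, 10), (4, 3), (4, 4), (6, 8), (8, 5), (8, 9), (10, 4), (10, 8)}; count = 10.

For each of the 121 pairs (x, y) ∈ F_11², evaluate f(x, y) mod 11. Record the zeros.
  x = 0: [0↦8, 1↦7, 2↦4, 3↦10, 4↦3, 5↦5, 6↦5, 7↦3, 8↦10, 9↦4, 10↦7]  zeros at y ∈ ∅
  x = 1: [0↦8, 1↦6, 2↦2, 3↦7, 4↦10, 5↦0, 6↦10, 7↦7, 8↦2, 9↦6, 10↦8]  zeros at y ∈ {5}
  x = 2: [0↦1, 1↦9, 2↦4, 3↦8, 4↦10, 5↦10, 6↦8, 7↦4, 8↦9, 9↦1, 10↦2]  zeros at y ∈ ∅
  x = 3: [0↦9, 1↦5, 2↦10, 3↦2, 4↦3, 5↦2, 6↦10, 7↦5, 8↦9, 9↦0, 10↦0]  zeros at y ∈ {9, 10}
  x = 4: [0↦10, 1↦5, 2↦9, 3↦0, 4↦0, 5↦9, 6↦5, 7↦10, 8↦2, 9↦3, 10↦2]  zeros at y ∈ {3, 4}
  x = 5: [0↦4, 1↦9, 2↦1, 3↦2, 4↦1, 5↦9, 6↦4, 7↦8, 8↦10, 9↦10, 10↦8]  zeros at y ∈ ∅
  x = 6: [0↦2, 1↦6, 2↦8, 3↦8, 4↦6, 5↦2, 6↦7, 7↦10, 8↦0, 9↦10, 10↦7]  zeros at y ∈ {8}
  x = 7: [0↦4, 1↦7, 2↦8, 3↦7, 4↦4, 5↦10, 6↦3, 7↦5, 8↦5, 9↦3, 10↦10]  zeros at y ∈ ∅
  x = 8: [0↦10, 1↦1, 2↦1, 3↦10, 4↦6, 5↦0, 6↦3, 7↦4, 8↦3, 9↦0, 10↦6]  zeros at y ∈ {5, 9}
  x = 9: [0↦9, 1↦10, 2↦9, 3↦6, 4↦1, 5↦5, 6↦7, 7↦7, 8↦5, 9↦1, 10↦6]  zeros at y ∈ ∅
  x = 10: [0↦1, 1↦1, 2↦10, 3↦6, 4↦0, 5↦3, 6↦4, 7↦3, 8↦0, 9↦6, 10↦10]  zeros at y ∈ {4, 8}
Collecting zeros: affine points = {(1, 5), (3, 9), (3, 10), (4, 3), (4, 4), (6, 8), (8, 5), (8, 9), (10, 4), (10, 8)}.
Total count |C(F_11)_aff| = 10.


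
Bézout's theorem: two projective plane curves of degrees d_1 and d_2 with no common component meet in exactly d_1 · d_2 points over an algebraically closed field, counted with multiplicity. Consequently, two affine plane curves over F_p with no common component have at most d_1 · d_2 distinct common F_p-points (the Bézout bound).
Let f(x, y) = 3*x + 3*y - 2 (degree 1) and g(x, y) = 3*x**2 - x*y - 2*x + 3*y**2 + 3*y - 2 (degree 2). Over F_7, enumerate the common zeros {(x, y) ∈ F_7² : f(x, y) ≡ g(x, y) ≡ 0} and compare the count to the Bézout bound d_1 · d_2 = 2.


Common zeros: {(4, 6)}; count = 1; Bézout bound = 2.

deg(f) = 1, deg(g) = 2, so Bézout bound = 2.
Scan x ∈ F_7. For each x, list the y ∈ F_7 with f(x, y) ≡ 0 and those with g(x, y) ≡ 0 (mod 7); the common zeros in that column are the intersection.
  x = 0: f ≡ 0 at y ∈ {3}; g ≡ 0 at y ∈ ∅; common: ∅.
  x = 1: f ≡ 0 at y ∈ {2}; g ≡ 0 at y ∈ {5, 6}; common: ∅.
  x = 2: f ≡ 0 at y ∈ {1}; g ≡ 0 at y ∈ ∅; common: ∅.
  x = 3: f ≡ 0 at y ∈ {0}; g ≡ 0 at y ∈ ∅; common: ∅.
  x = 4: f ≡ 0 at y ∈ {6}; g ≡ 0 at y ∈ {6}; common: {6}.
  x = 5: f ≡ 0 at y ∈ {5}; g ≡ 0 at y ∈ {0, 3}; common: ∅.
  x = 6: f ≡ 0 at y ∈ {4}; g ≡ 0 at y ∈ {3, 5}; common: ∅.
Collecting: common zeros = {(4, 6)}, so the count is 1.
Comparison with the Bézout bound: 1 ≤ 2 = deg(f)·deg(g), as expected for curves with no common component (the affine F_7-count falls short of the bound because intersections may lie at infinity, over extension fields, or carry multiplicity).


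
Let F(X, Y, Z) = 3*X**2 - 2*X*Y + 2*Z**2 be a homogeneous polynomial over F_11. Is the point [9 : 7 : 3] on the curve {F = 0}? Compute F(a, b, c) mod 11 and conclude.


F(9,7,3) ≡ 3 (mod 11); P is NOT on the curve.

Evaluate F(9, 7, 3) term-by-term (mod 11).
  3*X**2 ↦ 3·81·1·1 = 243
  -2*X*Y ↦ -2·9·7·1 = -126
  2*Z**2 ↦ 2·1·1·9 = 18
Sum: F(9, 7, 3) = (243) + (-126) + (18) = 135.
Reducing mod 11: 135 ≡ 3 (mod 11).
Since F(a, b, c) ≡ 3 ≠ 0 (mod 11), P does NOT lie on the curve.


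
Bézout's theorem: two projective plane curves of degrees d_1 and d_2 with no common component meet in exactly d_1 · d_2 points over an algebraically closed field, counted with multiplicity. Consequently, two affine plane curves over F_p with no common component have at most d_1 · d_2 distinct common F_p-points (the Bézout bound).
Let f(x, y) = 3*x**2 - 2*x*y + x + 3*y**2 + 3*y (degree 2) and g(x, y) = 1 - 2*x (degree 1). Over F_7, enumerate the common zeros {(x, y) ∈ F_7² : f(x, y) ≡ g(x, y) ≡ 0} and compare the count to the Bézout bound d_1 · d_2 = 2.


Common zeros: ∅; count = 0; Bézout bound = 2.

deg(f) = 2, deg(g) = 1, so Bézout bound = 2.
Scan x ∈ F_7. For each x, list the y ∈ F_7 with f(x, y) ≡ 0 and those with g(x, y) ≡ 0 (mod 7); the common zeros in that column are the intersection.
  x = 0: f ≡ 0 at y ∈ {0, 6}; g ≡ 0 at y ∈ ∅; common: ∅.
  x = 1: f ≡ 0 at y ∈ {4, 5}; g ≡ 0 at y ∈ ∅; common: ∅.
  x = 2: f ≡ 0 at y ∈ {0, 5}; g ≡ 0 at y ∈ ∅; common: ∅.
  x = 3: f ≡ 0 at y ∈ ∅; g ≡ 0 at y ∈ ∅; common: ∅.
  x = 4: f ≡ 0 at y ∈ ∅; g ≡ 0 at y ∈ {0, 1, 2, 3, 4, 5, 6}; common: ∅.
  x = 5: f ≡ 0 at y ∈ ∅; g ≡ 0 at y ∈ ∅; common: ∅.
  x = 6: f ≡ 0 at y ∈ {4, 6}; g ≡ 0 at y ∈ ∅; common: ∅.
Collecting: common zeros = ∅, so the count is 0.
Comparison with the Bézout bound: 0 ≤ 2 = deg(f)·deg(g), as expected for curves with no common component (the affine F_7-count falls short of the bound because intersections may lie at infinity, over extension fields, or carry multiplicity).


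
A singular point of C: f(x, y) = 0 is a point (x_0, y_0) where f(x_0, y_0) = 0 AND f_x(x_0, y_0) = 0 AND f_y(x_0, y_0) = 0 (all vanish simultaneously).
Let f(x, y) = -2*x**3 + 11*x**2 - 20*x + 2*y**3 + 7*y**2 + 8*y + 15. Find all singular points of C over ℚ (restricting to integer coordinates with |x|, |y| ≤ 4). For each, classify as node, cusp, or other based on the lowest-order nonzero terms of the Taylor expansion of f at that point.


Singular points: {(2, -1)}; classification: node.

Compute partial derivatives:
  f_x = -6*x**2 + 22*x - 20.
  f_y = 6*y**2 + 14*y + 8.
Scan x_0 ∈ {−4, ..., 4}. For each x_0, f_y(x_0, y) is a polynomial in y; find its integer roots y ∈ {−4, ..., 4}, then test f_x and f at those candidates.
  x = -4: f_y(-4, y) = 6*y**2 + 14*y + 8; vanishes at y ∈ {-1}. (-4, -1): f_x = -204 ≠ 0.
  x = -3: f_y(-3, y) = 6*y**2 + 14*y + 8; vanishes at y ∈ {-1}. (-3, -1): f_x = -140 ≠ 0.
  x = -2: f_y(-2, y) = 6*y**2 + 14*y + 8; vanishes at y ∈ {-1}. (-2, -1): f_x = -88 ≠ 0.
  x = -1: f_y(-1, y) = 6*y**2 + 14*y + 8; vanishes at y ∈ {-1}. (-1, -1): f_x = -48 ≠ 0.
  x = 0: f_y(0, y) = 6*y**2 + 14*y + 8; vanishes at y ∈ {-1}. (0, -1): f_x = -20 ≠ 0.
  x = 1: f_y(1, y) = 6*y**2 + 14*y + 8; vanishes at y ∈ {-1}. (1, -1): f_x = -4 ≠ 0.
  x = 2: f_y(2, y) = 6*y**2 + 14*y + 8; vanishes at y ∈ {-1}. (2, -1): f_x = 0, f = 0 — SINGULAR.
  x = 3: f_y(3, y) = 6*y**2 + 14*y + 8; vanishes at y ∈ {-1}. (3, -1): f_x = -8 ≠ 0.
  x = 4: f_y(4, y) = 6*y**2 + 14*y + 8; vanishes at y ∈ {-1}. (4, -1): f_x = -28 ≠ 0.
Only singular point on the grid: (2, -1).
Classify: substitute x = 2 + u, y = -1 + v and expand: f = -2*u**3 - u**2 + 2*v**3 + v**2.
No constant or linear terms (consistent with a singular point). Quadratic part: -u**2 + v**2. Cubic part: -2*u**3 + 2*v**3.
The quadratic part v**2 - u**2 = (v − u)(v + u) splits into two distinct linear factors, so there are two distinct tangent lines y − -1 = ±(x − 2) — this is a node (ordinary double point).
Classification: node.


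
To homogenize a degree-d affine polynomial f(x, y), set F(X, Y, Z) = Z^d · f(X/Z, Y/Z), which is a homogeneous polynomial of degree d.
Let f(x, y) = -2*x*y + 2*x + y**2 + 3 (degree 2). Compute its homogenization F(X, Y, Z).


F(X, Y, Z) = -2*X*Y + 2*X*Z + Y**2 + 3*Z**2

deg(f) = 2.
Substitute x = X/Z, y = Y/Z into f, then multiply by Z^2.
  monomial -2·x^1·y^1 ↦ -2·X^1·Y^1·Z^0.
  monomial 2·x^1·y^0 ↦ 2·X^1·Y^0·Z^1.
  monomial 1·x^0·y^2 ↦ 1·X^0·Y^2·Z^0.
  monomial 3·x^0·y^0 ↦ 3·X^0·Y^0·Z^2.
Collecting: F(X, Y, Z) = -2*X*Y + 2*X*Z + Y**2 + 3*Z**2.


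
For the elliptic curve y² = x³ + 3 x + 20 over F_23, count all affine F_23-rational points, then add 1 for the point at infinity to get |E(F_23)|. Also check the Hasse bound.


Affine points = {(1, 1), (1, 22), (4, 2), (4, 21), (6, 1), (6, 22), (7, 4), (7, 19), (8, 2), (8, 21), (11, 2), (11, 21), (12, 6), (12, 17), (13, 5), (13, 18), (14, 0), (15, 6), (15, 17), (16, 1), (16, 22), (17, 4), (17, 19), (18, 8), (18, 15), (19, 6), (19, 17), (21, 11), (21, 12), (22, 4), (22, 19)}; affine count = 31; |E(F_23)| = 32.

Discriminant check: Δ ∝ 4a³ + 27b² = 4·3³ + 27·20² = 4·27 + 27·400 ≡ 6 (mod 23). Nonzero ⇒ E is nonsingular.
For each x ∈ F_23, compute rhs = x³ + 3·x + 20 mod 23, then count y ∈ F_23 with y² ≡ rhs.
  x = 0: rhs = 20, matching y values: none (0 points).
  x = 1: rhs = 1, matching y values: 1, 22 (2 points).
  x = 2: rhs = 11, matching y values: none (0 points).
  x = 3: rhs = 10, matching y values: none (0 points).
  x = 4: rhs = 4, matching y values: 2, 21 (2 points).
  x = 5: rhs = 22, matching y values: none (0 points).
  x = 6: rhs = 1, matching y values: 1, 22 (2 points).
  x = 7: rhs = 16, matching y values: 4, 19 (2 points).
  x = 8: rhs = 4, matching y values: 2, 21 (2 points).
  x = 9: rhs = 17, matching y values: none (0 points).
  x = 10: rhs = 15, matching y values: none (0 points).
  x = 11: rhs = 4, matching y values: 2, 21 (2 points).
  x = 12: rhs = 13, matching y values: 6, 17 (2 points).
  x = 13: rhs = 2, matching y values: 5, 18 (2 points).
  x = 14: rhs = 0, matching y values: 0 (1 points).
  x = 15: rhs = 13, matching y values: 6, 17 (2 points).
  x = 16: rhs = 1, matching y values: 1, 22 (2 points).
  x = 17: rhs = 16, matching y values: 4, 19 (2 points).
  x = 18: rhs = 18, matching y values: 8, 15 (2 points).
  x = 19: rhs = 13, matching y values: 6, 17 (2 points).
  x = 20: rhs = 7, matching y values: none (0 points).
  x = 21: rhs = 6, matching y values: 11, 12 (2 points).
  x = 22: rhs = 16, matching y values: 4, 19 (2 points).
Total affine count: 31.
Full point count |E(F_23)| = 31 + 1 = 32.
Hasse bound: |32 − (23+1)| = |8| = 8 ≤ 2√23 ≈ 9.5917 ✓.


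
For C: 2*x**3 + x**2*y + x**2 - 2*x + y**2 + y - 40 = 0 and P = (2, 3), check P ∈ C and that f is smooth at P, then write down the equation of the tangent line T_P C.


Tangent line at P: 38*x + 11*y - 109 = 0.

Step 1: f(2, 3) = 0, so P lies on C.
Step 2: partial derivatives
  f_x(x, y) = 6*x**2 + 2*x*y + 2*x - 2, f_y(x, y) = x**2 + 2*y + 1.
  f_x(P) = 38, f_y(P) = 11 (gradient nonzero, so P is smooth).
Step 3: tangent line at P: 38·(x − 2) + 11·(y − 3) = 0.
Expanding: 38*x + 11*y - 109 = 0.


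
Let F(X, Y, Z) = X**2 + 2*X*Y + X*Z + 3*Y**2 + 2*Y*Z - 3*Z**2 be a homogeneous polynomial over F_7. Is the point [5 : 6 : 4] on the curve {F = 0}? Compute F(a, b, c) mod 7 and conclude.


F(5,6,4) ≡ 3 (mod 7); P is NOT on the curve.

Evaluate F(5, 6, 4) term-by-term (mod 7).
  X**2 ↦ 1·25·1·1 = 25
  2*X*Y ↦ 2·5·6·1 = 60
  X*Z ↦ 1·5·1·4 = 20
  3*Y**2 ↦ 3·1·36·1 = 108
  2*Y*Z ↦ 2·1·6·4 = 48
  -3*Z**2 ↦ -3·1·1·16 = -48
Sum: F(5, 6, 4) = (25) + (60) + (20) + (108) + (48) + (-48) = 213.
Reducing mod 7: 213 ≡ 3 (mod 7).
Since F(a, b, c) ≡ 3 ≠ 0 (mod 7), P does NOT lie on the curve.


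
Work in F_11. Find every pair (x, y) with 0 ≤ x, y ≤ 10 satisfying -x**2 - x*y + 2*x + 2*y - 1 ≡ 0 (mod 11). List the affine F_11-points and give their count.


Affine F_11-points: {(0, 6), (1, 0), (3, 7), (4, 1), (5, 2), (6, 2), (7, 6), (8, 1), (9, 5), (10, 5)}; count = 10.

For each of the 121 pairs (x, y) ∈ F_11², evaluate f(x, y) mod 11. Record the zeros.
  x = 0: [0↦10, 1↦1, 2↦3, 3↦5, 4↦7, 5↦9, 6↦0, 7↦2, 8↦4, 9↦6, 10↦8]  zeros at y ∈ {6}
  x = 1: [0↦0, 1↦1, 2↦2, 3↦3, 4↦4, 5↦5, 6↦6, 7↦7, 8↦8, 9↦9, 10↦10]  zeros at y ∈ {0}
  x = 2: [0↦10, 1↦10, 2↦10, 3↦10, 4↦10, 5↦10, 6↦10, 7↦10, 8↦10, 9↦10, 10↦10]  zeros at y ∈ ∅
  x = 3: [0↦7, 1↦6, 2↦5, 3↦4, 4↦3, 5↦2, 6↦1, 7↦0, 8↦10, 9↦9, 10↦8]  zeros at y ∈ {7}
  x = 4: [0↦2, 1↦0, 2↦9, 3↦7, 4↦5, 5↦3, 6↦1, 7↦10, 8↦8, 9↦6, 10↦4]  zeros at y ∈ {1}
  x = 5: [0↦6, 1↦3, 2↦0, 3↦8, 4↦5, 5↦2, 6↦10, 7↦7, 8↦4, 9↦1, 10↦9]  zeros at y ∈ {2}
  x = 6: [0↦8, 1↦4, 2↦0, 3↦7, 4↦3, 5↦10, 6↦6, 7↦2, 8↦9, 9↦5, 10↦1]  zeros at y ∈ {2}
  x = 7: [0↦8, 1↦3, 2↦9, 3↦4, 4↦10, 5↦5, 6↦0, 7↦6, 8↦1, 9↦7, 10↦2]  zeros at y ∈ {6}
  x = 8: [0↦6, 1↦0, 2↦5, 3↦10, 4↦4, 5↦9, 6↦3, 7↦8, 8↦2, 9↦7, 10↦1]  zeros at y ∈ {1}
  x = 9: [0↦2, 1↦6, 2↦10, 3↦3, 4↦7, 5↦0, 6↦4, 7↦8, 8↦1, 9↦5, 10↦9]  zeros at y ∈ {5}
  x = 10: [0↦7, 1↦10, 2↦2, 3↦5, 4↦8, 5↦0, 6↦3, 7↦6, 8↦9, 9↦1, 10↦4]  zeros at y ∈ {5}
Collecting zeros: affine points = {(0, 6), (1, 0), (3, 7), (4, 1), (5, 2), (6, 2), (7, 6), (8, 1), (9, 5), (10, 5)}.
Total count |C(F_11)_aff| = 10.


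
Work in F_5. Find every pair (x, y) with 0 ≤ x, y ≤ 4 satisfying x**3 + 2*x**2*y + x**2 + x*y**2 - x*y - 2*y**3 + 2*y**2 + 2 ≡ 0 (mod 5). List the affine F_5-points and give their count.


Affine F_5-points: {(1, 3), (3, 4)}; count = 2.

For each of the 25 pairs (x, y) ∈ F_5², evaluate f(x, y) mod 5. Record the zeros.
  x = 0: [0↦2, 1↦2, 2↦4, 3↦1, 4↦1]  zeros at y ∈ ∅
  x = 1: [0↦4, 1↦1, 2↦2, 3↦0, 4↦3]  zeros at y ∈ {3}
  x = 2: [0↦4, 1↦2, 2↦1, 3↦4, 4↦4]  zeros at y ∈ ∅
  x = 3: [0↦3, 1↦1, 2↦2, 3↦4, 4↦0]  zeros at y ∈ {4}
  x = 4: [0↦2, 1↦4, 2↦1, 3↦1, 4↦2]  zeros at y ∈ ∅
Collecting zeros: affine points = {(1, 3), (3, 4)}.
Total count |C(F_5)_aff| = 2.


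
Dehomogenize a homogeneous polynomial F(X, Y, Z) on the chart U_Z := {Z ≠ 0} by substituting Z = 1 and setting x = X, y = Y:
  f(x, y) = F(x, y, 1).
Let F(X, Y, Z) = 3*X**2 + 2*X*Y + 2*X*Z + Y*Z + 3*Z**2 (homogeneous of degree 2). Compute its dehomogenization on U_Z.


f(x, y) = 3*x**2 + 2*x*y + 2*x + y + 3

On U_Z we set Z = 1. Each monomial c·X^i·Y^j·Z^k in F becomes c·x^i·y^j·1^k = c·x^i·y^j.
Substituting Z = 1: F(X, Y, 1) = 3*x**2 + 2*x*y + 2*x + y + 3.
Note: deg(f) ≤ deg(F) = 2; strict inequality happens when F is divisible by Z (lost terms).


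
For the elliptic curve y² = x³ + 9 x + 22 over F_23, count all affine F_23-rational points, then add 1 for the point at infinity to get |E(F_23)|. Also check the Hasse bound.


Affine points = {(1, 3), (1, 20), (2, 5), (2, 18), (5, 10), (5, 13), (6, 4), (6, 19), (8, 10), (8, 13), (9, 2), (9, 21), (10, 10), (10, 13), (11, 7), (11, 16), (12, 8), (12, 15), (13, 6), (13, 17), (15, 6), (15, 17), (18, 6), (18, 17), (22, 9), (22, 14)}; affine count = 26; |E(F_23)| = 27.

Discriminant check: Δ ∝ 4a³ + 27b² = 4·9³ + 27·22² = 4·729 + 27·484 ≡ 22 (mod 23). Nonzero ⇒ E is nonsingular.
For each x ∈ F_23, compute rhs = x³ + 9·x + 22 mod 23, then count y ∈ F_23 with y² ≡ rhs.
  x = 0: rhs = 22, matching y values: none (0 points).
  x = 1: rhs = 9, matching y values: 3, 20 (2 points).
  x = 2: rhs = 2, matching y values: 5, 18 (2 points).
  x = 3: rhs = 7, matching y values: none (0 points).
  x = 4: rhs = 7, matching y values: none (0 points).
  x = 5: rhs = 8, matching y values: 10, 13 (2 points).
  x = 6: rhs = 16, matching y values: 4, 19 (2 points).
  x = 7: rhs = 14, matching y values: none (0 points).
  x = 8: rhs = 8, matching y values: 10, 13 (2 points).
  x = 9: rhs = 4, matching y values: 2, 21 (2 points).
  x = 10: rhs = 8, matching y values: 10, 13 (2 points).
  x = 11: rhs = 3, matching y values: 7, 16 (2 points).
  x = 12: rhs = 18, matching y values: 8, 15 (2 points).
  x = 13: rhs = 13, matching y values: 6, 17 (2 points).
  x = 14: rhs = 17, matching y values: none (0 points).
  x = 15: rhs = 13, matching y values: 6, 17 (2 points).
  x = 16: rhs = 7, matching y values: none (0 points).
  x = 17: rhs = 5, matching y values: none (0 points).
  x = 18: rhs = 13, matching y values: 6, 17 (2 points).
  x = 19: rhs = 14, matching y values: none (0 points).
  x = 20: rhs = 14, matching y values: none (0 points).
  x = 21: rhs = 19, matching y values: none (0 points).
  x = 22: rhs = 12, matching y values: 9, 14 (2 points).
Total affine count: 26.
Full point count |E(F_23)| = 26 + 1 = 27.
Hasse bound: |27 − (23+1)| = |3| = 3 ≤ 2√23 ≈ 9.5917 ✓.


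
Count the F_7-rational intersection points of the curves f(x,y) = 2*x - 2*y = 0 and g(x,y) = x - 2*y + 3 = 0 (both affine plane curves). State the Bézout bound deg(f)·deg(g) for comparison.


Common zeros: {(3, 3)}; count = 1; Bézout bound = 1.

deg(f) = 1, deg(g) = 1, so Bézout bound = 1.
Scan x ∈ F_7. For each x, list the y ∈ F_7 with f(x, y) ≡ 0 and those with g(x, y) ≡ 0 (mod 7); the common zeros in that column are the intersection.
  x = 0: f ≡ 0 at y ∈ {0}; g ≡ 0 at y ∈ {5}; common: ∅.
  x = 1: f ≡ 0 at y ∈ {1}; g ≡ 0 at y ∈ {2}; common: ∅.
  x = 2: f ≡ 0 at y ∈ {2}; g ≡ 0 at y ∈ {6}; common: ∅.
  x = 3: f ≡ 0 at y ∈ {3}; g ≡ 0 at y ∈ {3}; common: {3}.
  x = 4: f ≡ 0 at y ∈ {4}; g ≡ 0 at y ∈ {0}; common: ∅.
  x = 5: f ≡ 0 at y ∈ {5}; g ≡ 0 at y ∈ {4}; common: ∅.
  x = 6: f ≡ 0 at y ∈ {6}; g ≡ 0 at y ∈ {1}; common: ∅.
Collecting: common zeros = {(3, 3)}, so the count is 1.
Comparison with the Bézout bound: 1 ≤ 1 = deg(f)·deg(g), as expected for curves with no common component (the bound is attained).


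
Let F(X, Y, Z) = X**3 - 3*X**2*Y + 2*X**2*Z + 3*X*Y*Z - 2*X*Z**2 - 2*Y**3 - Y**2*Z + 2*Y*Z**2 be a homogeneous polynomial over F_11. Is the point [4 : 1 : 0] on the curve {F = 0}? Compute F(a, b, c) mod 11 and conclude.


F(4,1,0) ≡ 3 (mod 11); P is NOT on the curve.

Evaluate F(4, 1, 0) term-by-term (mod 11).
  X**3 ↦ 1·64·1·1 = 64
  -3*X**2*Y ↦ -3·16·1·1 = -48
  2*X**2*Z ↦ 2·16·1·0 = 0
  3*X*Y*Z ↦ 3·4·1·0 = 0
  -2*X*Z**2 ↦ -2·4·1·0 = 0
  -2*Y**3 ↦ -2·1·1·1 = -2
  -Y**2*Z ↦ -1·1·1·0 = 0
  2*Y*Z**2 ↦ 2·1·1·0 = 0
Sum: F(4, 1, 0) = (64) + (-48) + (0) + (0) + (0) + (-2) + (0) + (0) = 14.
Reducing mod 11: 14 ≡ 3 (mod 11).
Since F(a, b, c) ≡ 3 ≠ 0 (mod 11), P does NOT lie on the curve.


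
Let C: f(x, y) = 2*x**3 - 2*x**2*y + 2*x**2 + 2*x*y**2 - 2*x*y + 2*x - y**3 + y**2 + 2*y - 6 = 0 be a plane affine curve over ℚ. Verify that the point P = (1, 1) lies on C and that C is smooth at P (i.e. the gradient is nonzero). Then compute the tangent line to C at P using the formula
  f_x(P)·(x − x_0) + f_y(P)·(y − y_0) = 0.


Tangent line at P: 8*x + y - 9 = 0.

Step 1: f(1, 1) = 0, so P lies on C.
Step 2: partial derivatives
  f_x(x, y) = 6*x**2 - 4*x*y + 4*x + 2*y**2 - 2*y + 2, f_y(x, y) = -2*x**2 + 4*x*y - 2*x - 3*y**2 + 2*y + 2.
  f_x(P) = 8, f_y(P) = 1 (gradient nonzero, so P is smooth).
Step 3: tangent line at P: 8·(x − 1) + 1·(y − 1) = 0.
Expanding: 8*x + y - 9 = 0.


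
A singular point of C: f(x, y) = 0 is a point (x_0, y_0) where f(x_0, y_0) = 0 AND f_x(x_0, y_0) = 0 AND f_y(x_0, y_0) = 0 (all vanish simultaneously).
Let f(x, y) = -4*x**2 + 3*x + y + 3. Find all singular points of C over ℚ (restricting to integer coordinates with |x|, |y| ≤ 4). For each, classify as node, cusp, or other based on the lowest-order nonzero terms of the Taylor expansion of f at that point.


No singular points in the scanned grid; C is smooth there.

Compute partial derivatives:
  f_x = 3 - 8*x.
  f_y = 1.
f_y = 1 is a nonzero constant, so f_y never vanishes: no point (x, y) can satisfy f = f_x = f_y = 0. In particular no (x, y) ∈ {−4, ..., 4}² is singular; the curve is smooth.


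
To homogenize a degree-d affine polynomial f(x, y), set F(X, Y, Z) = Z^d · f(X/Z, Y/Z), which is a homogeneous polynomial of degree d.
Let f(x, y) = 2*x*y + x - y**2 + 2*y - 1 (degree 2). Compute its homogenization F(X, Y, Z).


F(X, Y, Z) = 2*X*Y + X*Z - Y**2 + 2*Y*Z - Z**2

deg(f) = 2.
Substitute x = X/Z, y = Y/Z into f, then multiply by Z^2.
  monomial 2·x^1·y^1 ↦ 2·X^1·Y^1·Z^0.
  monomial 1·x^1·y^0 ↦ 1·X^1·Y^0·Z^1.
  monomial -1·x^0·y^2 ↦ -1·X^0·Y^2·Z^0.
  monomial 2·x^0·y^1 ↦ 2·X^0·Y^1·Z^1.
  monomial -1·x^0·y^0 ↦ -1·X^0·Y^0·Z^2.
Collecting: F(X, Y, Z) = 2*X*Y + X*Z - Y**2 + 2*Y*Z - Z**2.


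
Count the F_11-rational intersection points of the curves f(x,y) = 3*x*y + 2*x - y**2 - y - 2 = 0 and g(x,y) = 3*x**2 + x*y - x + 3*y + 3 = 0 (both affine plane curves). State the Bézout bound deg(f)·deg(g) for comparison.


Common zeros: {(3, 1), (9, 5)}; count = 2; Bézout bound = 4.

deg(f) = 2, deg(g) = 2, so Bézout bound = 4.
Scan x ∈ F_11. For each x, list the y ∈ F_11 with f(x, y) ≡ 0 and those with g(x, y) ≡ 0 (mod 11); the common zeros in that column are the intersection.
  x = 0: f ≡ 0 at y ∈ {4, 6}; g ≡ 0 at y ∈ {10}; common: ∅.
  x = 1: f ≡ 0 at y ∈ {0, 2}; g ≡ 0 at y ∈ {7}; common: ∅.
  x = 2: f ≡ 0 at y ∈ {8}; g ≡ 0 at y ∈ {4}; common: ∅.
  x = 3: f ≡ 0 at y ∈ {1, 7}; g ≡ 0 at y ∈ {1}; common: {1}.
  x = 4: f ≡ 0 at y ∈ ∅; g ≡ 0 at y ∈ {9}; common: ∅.
  x = 5: f ≡ 0 at y ∈ ∅; g ≡ 0 at y ∈ {6}; common: ∅.
  x = 6: f ≡ 0 at y ∈ ∅; g ≡ 0 at y ∈ {3}; common: ∅.
  x = 7: f ≡ 0 at y ∈ ∅; g ≡ 0 at y ∈ {0}; common: ∅.
  x = 8: f ≡ 0 at y ∈ ∅; g ≡ 0 at y ∈ {0, 1, 2, 3, 4, 5, 6, 7, 8, 9, 10}; common: ∅.
  x = 9: f ≡ 0 at y ∈ {5, 10}; g ≡ 0 at y ∈ {5}; common: {5}.
  x = 10: f ≡ 0 at y ∈ {9}; g ≡ 0 at y ∈ {2}; common: ∅.
Collecting: common zeros = {(3, 1), (9, 5)}, so the count is 2.
Comparison with the Bézout bound: 2 ≤ 4 = deg(f)·deg(g), as expected for curves with no common component (the affine F_11-count falls short of the bound because intersections may lie at infinity, over extension fields, or carry multiplicity).


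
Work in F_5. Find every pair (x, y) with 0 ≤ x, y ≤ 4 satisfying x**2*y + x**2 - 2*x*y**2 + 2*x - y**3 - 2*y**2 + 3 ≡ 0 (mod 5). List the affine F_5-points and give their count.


Affine F_5-points: {(0, 1)}; count = 1.

For each of the 25 pairs (x, y) ∈ F_5², evaluate f(x, y) mod 5. Record the zeros.
  x = 0: [0↦3, 1↦0, 2↦2, 3↦3, 4↦2]  zeros at y ∈ {1}
  x = 1: [0↦1, 1↦2, 2↦4, 3↦1, 4↦2]  zeros at y ∈ ∅
  x = 2: [0↦1, 1↦3, 2↦2, 3↦2, 4↦2]  zeros at y ∈ ∅
  x = 3: [0↦3, 1↦3, 2↦1, 3↦1, 4↦2]  zeros at y ∈ ∅
  x = 4: [0↦2, 1↦2, 2↦1, 3↦3, 4↦2]  zeros at y ∈ ∅
Collecting zeros: affine points = {(0, 1)}.
Total count |C(F_5)_aff| = 1.


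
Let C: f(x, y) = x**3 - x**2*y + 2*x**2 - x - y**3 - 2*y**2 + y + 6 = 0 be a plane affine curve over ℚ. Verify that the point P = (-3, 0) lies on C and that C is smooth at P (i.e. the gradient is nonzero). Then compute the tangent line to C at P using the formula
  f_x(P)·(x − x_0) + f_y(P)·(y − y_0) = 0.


Tangent line at P: 14*x - 8*y + 42 = 0.

Step 1: f(-3, 0) = 0, so P lies on C.
Step 2: partial derivatives
  f_x(x, y) = 3*x**2 - 2*x*y + 4*x - 1, f_y(x, y) = -x**2 - 3*y**2 - 4*y + 1.
  f_x(P) = 14, f_y(P) = -8 (gradient nonzero, so P is smooth).
Step 3: tangent line at P: 14·(x − -3) + -8·(y − 0) = 0.
Expanding: 14*x - 8*y + 42 = 0.


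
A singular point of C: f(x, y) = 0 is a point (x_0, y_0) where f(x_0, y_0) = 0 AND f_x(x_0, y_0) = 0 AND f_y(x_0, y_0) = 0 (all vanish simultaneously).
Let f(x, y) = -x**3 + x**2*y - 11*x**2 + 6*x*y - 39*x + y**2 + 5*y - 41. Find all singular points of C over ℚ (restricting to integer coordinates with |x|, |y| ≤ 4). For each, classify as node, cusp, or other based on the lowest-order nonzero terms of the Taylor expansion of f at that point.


Singular points: {(-3, 2)}; classification: cusp.

Compute partial derivatives:
  f_x = -3*x**2 + 2*x*y - 22*x + 6*y - 39.
  f_y = x**2 + 6*x + 2*y + 5.
Scan x_0 ∈ {−4, ..., 4}. For each x_0, f_y(x_0, y) is a polynomial in y; find its integer roots y ∈ {−4, ..., 4}, then test f_x and f at those candidates.
  x = -4: f_y(-4, y) = 2*y - 3; no integer root y with |y| ≤ 4.
  x = -3: f_y(-3, y) = 2*y - 4; vanishes at y ∈ {2}. (-3, 2): f_x = 0, f = 0 — SINGULAR.
  x = -2: f_y(-2, y) = 2*y - 3; no integer root y with |y| ≤ 4.
  x = -1: f_y(-1, y) = 2*y; vanishes at y ∈ {0}. (-1, 0): f_x = -20 ≠ 0.
  x = 0: f_y(0, y) = 2*y + 5; no integer root y with |y| ≤ 4.
  x = 1: f_y(1, y) = 2*y + 12; no integer root y with |y| ≤ 4.
  x = 2: f_y(2, y) = 2*y + 21; no integer root y with |y| ≤ 4.
  x = 3: f_y(3, y) = 2*y + 32; no integer root y with |y| ≤ 4.
  x = 4: f_y(4, y) = 2*y + 45; no integer root y with |y| ≤ 4.
Only singular point on the grid: (-3, 2).
Classify: substitute x = -3 + u, y = 2 + v and expand: f = -u**3 + u**2*v + v**2.
No constant or linear terms (consistent with a singular point). Quadratic part: v**2. Cubic part: -u**3 + u**2*v.
The quadratic part v**2 is a perfect square, so there is a single (double) tangent line v = 0, i.e. y = 2. Restricting the cubic part to that line (v = 0) leaves -u**3 ≠ 0, so f is not divisible by v and the branch is v² ≈ u**3 to lowest order — this is a cusp.
Classification: cusp.


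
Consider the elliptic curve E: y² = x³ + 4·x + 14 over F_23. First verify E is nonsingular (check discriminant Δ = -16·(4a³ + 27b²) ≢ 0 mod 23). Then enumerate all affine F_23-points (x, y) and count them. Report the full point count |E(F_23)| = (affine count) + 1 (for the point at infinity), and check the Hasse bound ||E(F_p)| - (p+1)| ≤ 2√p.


Affine points = {(4, 5), (4, 18), (6, 1), (6, 22), (8, 11), (8, 12), (11, 3), (11, 20), (13, 3), (13, 20), (14, 10), (14, 13), (17, 2), (17, 21), (19, 7), (19, 16), (22, 3), (22, 20)}; affine count = 18; |E(F_23)| = 19.

Discriminant check: Δ ∝ 4a³ + 27b² = 4·4³ + 27·14² = 4·64 + 27·196 ≡ 5 (mod 23). Nonzero ⇒ E is nonsingular.
For each x ∈ F_23, compute rhs = x³ + 4·x + 14 mod 23, then count y ∈ F_23 with y² ≡ rhs.
  x = 0: rhs = 14, matching y values: none (0 points).
  x = 1: rhs = 19, matching y values: none (0 points).
  x = 2: rhs = 7, matching y values: none (0 points).
  x = 3: rhs = 7, matching y values: none (0 points).
  x = 4: rhs = 2, matching y values: 5, 18 (2 points).
  x = 5: rhs = 21, matching y values: none (0 points).
  x = 6: rhs = 1, matching y values: 1, 22 (2 points).
  x = 7: rhs = 17, matching y values: none (0 points).
  x = 8: rhs = 6, matching y values: 11, 12 (2 points).
  x = 9: rhs = 20, matching y values: none (0 points).
  x = 10: rhs = 19, matching y values: none (0 points).
  x = 11: rhs = 9, matching y values: 3, 20 (2 points).
  x = 12: rhs = 19, matching y values: none (0 points).
  x = 13: rhs = 9, matching y values: 3, 20 (2 points).
  x = 14: rhs = 8, matching y values: 10, 13 (2 points).
  x = 15: rhs = 22, matching y values: none (0 points).
  x = 16: rhs = 11, matching y values: none (0 points).
  x = 17: rhs = 4, matching y values: 2, 21 (2 points).
  x = 18: rhs = 7, matching y values: none (0 points).
  x = 19: rhs = 3, matching y values: 7, 16 (2 points).
  x = 20: rhs = 21, matching y values: none (0 points).
  x = 21: rhs = 21, matching y values: none (0 points).
  x = 22: rhs = 9, matching y values: 3, 20 (2 points).
Total affine count: 18.
Full point count |E(F_23)| = 18 + 1 = 19.
Hasse bound: |19 − (23+1)| = |-5| = 5 ≤ 2√23 ≈ 9.5917 ✓.
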